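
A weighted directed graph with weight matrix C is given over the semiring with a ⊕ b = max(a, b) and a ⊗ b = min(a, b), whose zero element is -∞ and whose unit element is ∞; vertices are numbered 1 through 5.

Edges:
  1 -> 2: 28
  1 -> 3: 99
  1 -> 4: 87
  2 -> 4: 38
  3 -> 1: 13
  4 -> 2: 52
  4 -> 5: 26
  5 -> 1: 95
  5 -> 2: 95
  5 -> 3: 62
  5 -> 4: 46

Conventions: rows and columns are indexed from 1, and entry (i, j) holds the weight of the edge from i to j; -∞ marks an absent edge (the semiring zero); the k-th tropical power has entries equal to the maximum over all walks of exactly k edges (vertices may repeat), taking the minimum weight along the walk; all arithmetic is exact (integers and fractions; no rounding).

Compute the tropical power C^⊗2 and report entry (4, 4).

C^⊗2:
  [13, 52, -∞, 28, 26]
  [-∞, 38, -∞, -∞, 26]
  [-∞, 13, 13, 13, -∞]
  [26, 26, 26, 38, -∞]
  [13, 46, 95, 87, 26]
Key observation: the optimum is the walk 4->2->4, with weight 52 min 38 = 38.
Optimal value attained by: walk 4->2->4.
Answer: (C^⊗2)[4][4] = 38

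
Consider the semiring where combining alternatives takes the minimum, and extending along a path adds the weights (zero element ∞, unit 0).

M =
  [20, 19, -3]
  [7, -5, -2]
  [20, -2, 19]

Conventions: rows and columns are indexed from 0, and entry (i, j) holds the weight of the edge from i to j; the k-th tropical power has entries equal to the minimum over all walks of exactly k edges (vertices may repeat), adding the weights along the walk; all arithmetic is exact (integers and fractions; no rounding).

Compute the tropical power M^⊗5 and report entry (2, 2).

M^⊗2:
  [17, -5, 16]
  [2, -10, -7]
  [5, -7, -4]
M^⊗3:
  [2, -10, -7]
  [-3, -15, -12]
  [0, -12, -9]
M^⊗4:
  [-3, -15, -12]
  [-8, -20, -17]
  [-5, -17, -14]
M^⊗5:
  [-8, -20, -17]
  [-13, -25, -22]
  [-10, -22, -19]
Key observation: the optimum is the walk 2->1->1->1->1->2, with weight (-2) + (-5) + (-5) + (-5) + (-2) = -19.
Optimal value attained by: walk 2->1->1->1->1->2.
Answer: (M^⊗5)[2][2] = -19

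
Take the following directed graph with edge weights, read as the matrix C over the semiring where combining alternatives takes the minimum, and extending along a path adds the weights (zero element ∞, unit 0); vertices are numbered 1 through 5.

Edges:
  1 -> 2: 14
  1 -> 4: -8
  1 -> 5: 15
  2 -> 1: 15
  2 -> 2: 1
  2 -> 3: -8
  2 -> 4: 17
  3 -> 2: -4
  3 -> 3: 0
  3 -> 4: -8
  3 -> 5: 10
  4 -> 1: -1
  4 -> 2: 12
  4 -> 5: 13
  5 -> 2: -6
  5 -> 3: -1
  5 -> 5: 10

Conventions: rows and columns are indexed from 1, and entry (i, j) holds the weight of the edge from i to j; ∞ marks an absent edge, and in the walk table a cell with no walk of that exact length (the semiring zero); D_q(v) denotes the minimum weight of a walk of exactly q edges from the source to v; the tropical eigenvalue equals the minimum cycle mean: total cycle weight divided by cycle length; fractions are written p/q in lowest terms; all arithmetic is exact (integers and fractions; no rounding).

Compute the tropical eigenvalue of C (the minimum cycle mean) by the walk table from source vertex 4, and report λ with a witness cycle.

q=0: [∞, ∞, ∞, 0, ∞]
q=1: [-1, 12, ∞, ∞, 13]
q=2: [27, 7, 4, -9, 14]
q=3: [-10, 0, -1, -4, 4]
q=4: [-5, -5, -8, -18, 5]
q=5: [-19, -12, -13, -16, -5]
Optimal cycle mean attained by: cycle 2->3->2, total (-8) + (-4), length 2.
Answer: λ = -6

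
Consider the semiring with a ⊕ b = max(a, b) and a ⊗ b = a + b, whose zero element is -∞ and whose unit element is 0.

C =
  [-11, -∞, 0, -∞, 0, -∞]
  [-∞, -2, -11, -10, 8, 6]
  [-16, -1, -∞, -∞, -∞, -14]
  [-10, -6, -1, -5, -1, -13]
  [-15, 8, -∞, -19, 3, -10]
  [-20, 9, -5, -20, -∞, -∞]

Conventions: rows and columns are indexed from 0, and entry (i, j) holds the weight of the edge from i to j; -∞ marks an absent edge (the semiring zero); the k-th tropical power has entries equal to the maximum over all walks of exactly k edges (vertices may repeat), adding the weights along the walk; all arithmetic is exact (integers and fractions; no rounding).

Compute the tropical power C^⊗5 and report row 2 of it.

C^⊗2:
  [-15, 8, -11, -19, 3, -10]
  [-7, 16, 1, -11, 11, 4]
  [-27, -3, -12, -11, 7, 5]
  [-15, 7, -6, -10, 2, 0]
  [-12, 11, -3, -2, 16, 14]
  [-21, 7, -2, -1, 17, 15]
C^⊗3:
  [-12, 11, -3, -2, 16, 14]
  [-4, 19, 5, 6, 24, 22]
  [-8, 15, 0, -12, 10, 3]
  [-13, 10, -4, -3, 15, 13]
  [1, 24, 9, 1, 19, 17]
  [2, 25, 10, -2, 20, 13]
C^⊗4:
  [1, 24, 9, 1, 19, 17]
  [9, 32, 17, 9, 27, 25]
  [-5, 18, 4, 5, 23, 21]
  [0, 23, 8, 0, 18, 16]
  [4, 27, 13, 14, 32, 30]
  [5, 28, 14, 15, 33, 31]
C^⊗5:
  [4, 27, 13, 14, 32, 30]
  [12, 35, 21, 22, 40, 38]
  [8, 31, 16, 8, 26, 24]
  [3, 26, 12, 13, 31, 29]
  [17, 40, 25, 17, 35, 33]
  [18, 41, 26, 18, 36, 34]
Answer: row 2 of C^⊗5 = [8, 31, 16, 8, 26, 24]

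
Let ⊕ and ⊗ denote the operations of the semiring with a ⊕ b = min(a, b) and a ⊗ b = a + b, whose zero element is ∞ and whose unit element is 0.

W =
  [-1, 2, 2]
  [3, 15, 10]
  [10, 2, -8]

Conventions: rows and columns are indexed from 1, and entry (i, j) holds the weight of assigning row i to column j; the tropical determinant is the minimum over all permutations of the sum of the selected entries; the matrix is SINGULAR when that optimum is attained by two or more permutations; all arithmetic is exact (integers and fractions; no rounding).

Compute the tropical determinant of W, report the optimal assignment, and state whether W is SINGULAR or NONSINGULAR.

σ = (1, 2, 3): (-1) + 15 + (-8) = 6
σ = (1, 3, 2): (-1) + 10 + 2 = 11
σ = (2, 1, 3): 2 + 3 + (-8) = -3
σ = (2, 3, 1): 2 + 10 + 10 = 22
σ = (3, 1, 2): 2 + 3 + 2 = 7
σ = (3, 2, 1): 2 + 15 + 10 = 27
Optimal value attained by: σ = (2, 1, 3).
Answer: det⊕(W) = -3; verdict: NONSINGULAR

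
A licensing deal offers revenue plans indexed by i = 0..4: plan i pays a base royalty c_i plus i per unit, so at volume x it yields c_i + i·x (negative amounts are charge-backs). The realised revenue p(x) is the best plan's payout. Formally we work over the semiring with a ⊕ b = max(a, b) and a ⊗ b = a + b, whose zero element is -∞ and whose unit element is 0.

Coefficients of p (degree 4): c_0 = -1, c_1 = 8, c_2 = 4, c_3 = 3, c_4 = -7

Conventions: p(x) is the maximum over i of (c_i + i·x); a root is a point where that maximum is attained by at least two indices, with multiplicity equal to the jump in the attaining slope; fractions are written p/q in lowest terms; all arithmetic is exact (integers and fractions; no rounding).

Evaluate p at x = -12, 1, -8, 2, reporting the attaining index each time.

p(-12) = max(-1+0·(-12)=-1, 8+1·(-12)=-4, 4+2·(-12)=-20, 3+3·(-12)=-33, -7+4·(-12)=-55) = -1 (attained by i=0)
p(1) = max(-1+0·1=-1, 8+1·1=9, 4+2·1=6, 3+3·1=6, -7+4·1=-3) = 9 (attained by i=1)
p(-8) = max(-1+0·(-8)=-1, 8+1·(-8)=0, 4+2·(-8)=-12, 3+3·(-8)=-21, -7+4·(-8)=-39) = 0 (attained by i=1)
p(2) = max(-1+0·2=-1, 8+1·2=10, 4+2·2=8, 3+3·2=9, -7+4·2=1) = 10 (attained by i=1)
Answer: p(-12) = -1; p(1) = 9; p(-8) = 0; p(2) = 10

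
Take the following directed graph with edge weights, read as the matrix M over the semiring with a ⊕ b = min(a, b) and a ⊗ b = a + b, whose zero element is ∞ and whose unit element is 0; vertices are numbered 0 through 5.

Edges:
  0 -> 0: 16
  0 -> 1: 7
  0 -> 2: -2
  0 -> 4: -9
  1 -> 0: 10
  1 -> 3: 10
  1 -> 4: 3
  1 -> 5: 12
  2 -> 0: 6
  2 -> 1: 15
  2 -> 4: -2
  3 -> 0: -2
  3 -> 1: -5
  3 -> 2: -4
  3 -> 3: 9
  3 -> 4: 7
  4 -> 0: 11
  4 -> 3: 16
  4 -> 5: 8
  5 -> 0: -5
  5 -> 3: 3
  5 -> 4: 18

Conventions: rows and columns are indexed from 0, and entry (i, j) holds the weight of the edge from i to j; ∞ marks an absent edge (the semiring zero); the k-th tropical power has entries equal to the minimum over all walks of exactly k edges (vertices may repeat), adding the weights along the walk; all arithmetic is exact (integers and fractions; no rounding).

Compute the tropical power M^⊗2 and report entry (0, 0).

M^⊗2:
  [2, 13, 14, 7, -4, -1]
  [7, 5, 6, 15, 1, 11]
  [9, 13, 4, 14, -3, 6]
  [2, 4, -4, 5, -11, 7]
  [3, 11, 9, 11, 2, ∞]
  [1, -2, -7, 12, -14, 26]
Key observation: the optimum is the walk 0->4->0, with weight (-9) + 11 = 2.
Optimal value attained by: walk 0->4->0.
Answer: (M^⊗2)[0][0] = 2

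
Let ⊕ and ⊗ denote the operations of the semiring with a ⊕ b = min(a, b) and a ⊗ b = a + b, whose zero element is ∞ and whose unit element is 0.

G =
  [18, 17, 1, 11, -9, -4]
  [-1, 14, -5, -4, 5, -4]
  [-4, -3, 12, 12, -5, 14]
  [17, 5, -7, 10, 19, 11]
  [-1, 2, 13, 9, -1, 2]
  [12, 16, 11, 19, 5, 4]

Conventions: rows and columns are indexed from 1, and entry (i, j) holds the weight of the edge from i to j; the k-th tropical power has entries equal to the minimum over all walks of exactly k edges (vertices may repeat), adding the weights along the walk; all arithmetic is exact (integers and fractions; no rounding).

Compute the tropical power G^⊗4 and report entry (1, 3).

G^⊗2:
  [-10, -7, 4, 0, -10, -7]
  [-9, -8, -11, 6, -10, -5]
  [-6, -3, -8, -7, -13, -8]
  [-11, -10, 0, 1, -12, 1]
  [-2, 1, -3, -2, -10, -5]
  [4, 7, 11, 12, 3, 7]
G^⊗3:
  [-11, -8, -12, -11, -19, -14]
  [-15, -14, -13, -12, -18, -13]
  [-14, -11, -14, -7, -15, -11]
  [-13, -10, -15, -14, -20, -15]
  [-11, -8, -9, -3, -11, -8]
  [2, 5, 2, 3, -5, 0]
G^⊗4:
  [-20, -17, -18, -12, -20, -17]
  [-19, -16, -19, -18, -24, -19]
  [-18, -17, -16, -15, -23, -18]
  [-21, -18, -21, -14, -22, -18]
  [-13, -12, -13, -12, -20, -15]
  [-6, -3, -4, 1, -7, -3]
Key observation: the optimum is the walk 1->5->2->4->3, with weight (-9) + 2 + (-4) + (-7) = -18.
Optimal value attained by: walk 1->5->2->4->3.
Answer: (G^⊗4)[1][3] = -18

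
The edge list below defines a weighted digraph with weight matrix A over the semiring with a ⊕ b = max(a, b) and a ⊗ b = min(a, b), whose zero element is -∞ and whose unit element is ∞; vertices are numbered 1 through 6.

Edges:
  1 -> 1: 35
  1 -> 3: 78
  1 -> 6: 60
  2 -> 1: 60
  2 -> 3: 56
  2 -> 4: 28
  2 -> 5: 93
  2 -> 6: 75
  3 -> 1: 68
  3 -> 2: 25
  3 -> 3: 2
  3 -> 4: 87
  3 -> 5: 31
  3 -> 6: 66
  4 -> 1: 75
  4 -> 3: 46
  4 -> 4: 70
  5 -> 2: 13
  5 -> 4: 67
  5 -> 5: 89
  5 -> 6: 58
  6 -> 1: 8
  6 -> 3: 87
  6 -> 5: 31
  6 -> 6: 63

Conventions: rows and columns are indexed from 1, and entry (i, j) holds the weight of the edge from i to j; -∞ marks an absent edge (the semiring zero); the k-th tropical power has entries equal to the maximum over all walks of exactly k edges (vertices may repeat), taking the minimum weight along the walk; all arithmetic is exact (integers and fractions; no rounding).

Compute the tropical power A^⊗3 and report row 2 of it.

A^⊗2:
  [68, 25, 60, 78, 31, 66]
  [56, 25, 75, 67, 89, 63]
  [75, 13, 68, 70, 31, 63]
  [70, 25, 75, 70, 31, 60]
  [67, 13, 58, 67, 89, 58]
  [68, 25, 63, 87, 31, 66]
A^⊗3:
  [75, 25, 68, 70, 31, 63]
  [68, 25, 63, 75, 89, 66]
  [70, 25, 75, 70, 31, 66]
  [70, 25, 70, 75, 31, 66]
  [67, 25, 67, 67, 89, 60]
  [75, 25, 68, 70, 31, 63]
Answer: row 2 of A^⊗3 = [68, 25, 63, 75, 89, 66]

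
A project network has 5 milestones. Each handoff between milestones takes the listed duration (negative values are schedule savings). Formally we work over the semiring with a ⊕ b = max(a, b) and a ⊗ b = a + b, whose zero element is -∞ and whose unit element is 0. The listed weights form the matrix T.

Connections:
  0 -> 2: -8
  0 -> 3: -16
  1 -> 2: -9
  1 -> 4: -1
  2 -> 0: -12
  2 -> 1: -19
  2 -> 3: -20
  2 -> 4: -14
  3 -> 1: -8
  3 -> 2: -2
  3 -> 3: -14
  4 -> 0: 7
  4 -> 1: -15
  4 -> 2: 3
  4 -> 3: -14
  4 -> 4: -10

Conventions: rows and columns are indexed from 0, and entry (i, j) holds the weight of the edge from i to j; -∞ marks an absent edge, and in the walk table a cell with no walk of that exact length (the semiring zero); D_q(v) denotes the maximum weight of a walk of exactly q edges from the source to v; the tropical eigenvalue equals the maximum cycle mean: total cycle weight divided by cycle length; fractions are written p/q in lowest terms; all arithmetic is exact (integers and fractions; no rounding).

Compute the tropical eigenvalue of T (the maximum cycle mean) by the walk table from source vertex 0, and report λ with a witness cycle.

q=0: [0, -∞, -∞, -∞, -∞]
q=1: [-∞, -∞, -8, -16, -∞]
q=2: [-20, -24, -18, -28, -22]
q=3: [-15, -36, -19, -36, -25]
q=4: [-18, -38, -22, -31, -33]
q=5: [-26, -39, -26, -34, -36]
Optimal cycle mean attained by: cycle 0->3->1->4->0, total (-16) + (-8) + (-1) + 7, length 4.
Answer: λ = -9/2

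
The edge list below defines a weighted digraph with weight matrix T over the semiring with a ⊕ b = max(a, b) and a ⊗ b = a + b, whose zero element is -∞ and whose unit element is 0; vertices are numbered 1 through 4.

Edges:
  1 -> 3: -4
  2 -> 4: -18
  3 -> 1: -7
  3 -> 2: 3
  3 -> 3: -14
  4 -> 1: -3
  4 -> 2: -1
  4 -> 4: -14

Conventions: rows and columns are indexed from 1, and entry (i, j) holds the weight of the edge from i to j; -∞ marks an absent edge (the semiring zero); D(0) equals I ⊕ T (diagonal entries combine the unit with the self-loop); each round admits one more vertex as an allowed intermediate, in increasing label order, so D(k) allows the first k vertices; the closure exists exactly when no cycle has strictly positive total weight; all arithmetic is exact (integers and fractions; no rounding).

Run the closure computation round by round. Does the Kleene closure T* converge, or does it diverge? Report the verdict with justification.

D(0):
  [0, -∞, -4, -∞]
  [-∞, 0, -∞, -18]
  [-7, 3, 0, -∞]
  [-3, -1, -∞, 0]
D(1):
  [0, -∞, -4, -∞]
  [-∞, 0, -∞, -18]
  [-7, 3, 0, -∞]
  [-3, -1, -7, 0]
D(2):
  [0, -∞, -4, -∞]
  [-∞, 0, -∞, -18]
  [-7, 3, 0, -15]
  [-3, -1, -7, 0]
D(3):
  [0, -1, -4, -19]
  [-∞, 0, -∞, -18]
  [-7, 3, 0, -15]
  [-3, -1, -7, 0]
D(4):
  [0, -1, -4, -19]
  [-21, 0, -25, -18]
  [-7, 3, 0, -15]
  [-3, -1, -7, 0]
Key observation: every diagonal entry stays at the unit through all rounds, so no improving cycle exists.
Answer: CONVERGES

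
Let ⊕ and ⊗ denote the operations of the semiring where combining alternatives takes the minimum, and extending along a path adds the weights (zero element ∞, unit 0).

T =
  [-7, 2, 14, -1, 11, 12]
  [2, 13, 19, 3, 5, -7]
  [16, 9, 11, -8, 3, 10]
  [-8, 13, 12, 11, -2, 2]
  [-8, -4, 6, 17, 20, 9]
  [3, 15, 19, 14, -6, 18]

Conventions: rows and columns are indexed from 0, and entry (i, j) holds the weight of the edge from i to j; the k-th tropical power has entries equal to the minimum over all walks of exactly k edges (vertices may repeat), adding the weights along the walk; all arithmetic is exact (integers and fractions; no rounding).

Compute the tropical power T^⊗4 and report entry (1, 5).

T^⊗2:
  [-14, -5, 7, -8, -3, -5]
  [-5, 1, 11, 1, -13, 5]
  [-16, -1, 4, 3, -10, -6]
  [-15, -6, 4, -9, -4, 4]
  [-15, -6, 6, -9, 1, -11]
  [-14, -10, 0, 2, 12, 3]
T^⊗3:
  [-21, -12, 0, -15, -11, -12]
  [-21, -17, -7, -6, -1, -6]
  [-23, -14, -4, -17, -12, -8]
  [-22, -13, -1, -16, -11, -13]
  [-22, -13, -1, -16, -17, -13]
  [-21, -12, 0, -15, -5, -17]
T^⊗4:
  [-28, -19, -7, -22, -18, -19]
  [-28, -19, -7, -22, -12, -24]
  [-30, -21, -9, -24, -19, -21]
  [-29, -20, -8, -23, -19, -20]
  [-29, -21, -11, -23, -19, -20]
  [-28, -19, -7, -22, -23, -19]
Key observation: the optimum is the walk 1->5->4->1->5, with weight (-7) + (-6) + (-4) + (-7) = -24.
Optimal value attained by: walk 1->5->4->1->5.
Answer: (T^⊗4)[1][5] = -24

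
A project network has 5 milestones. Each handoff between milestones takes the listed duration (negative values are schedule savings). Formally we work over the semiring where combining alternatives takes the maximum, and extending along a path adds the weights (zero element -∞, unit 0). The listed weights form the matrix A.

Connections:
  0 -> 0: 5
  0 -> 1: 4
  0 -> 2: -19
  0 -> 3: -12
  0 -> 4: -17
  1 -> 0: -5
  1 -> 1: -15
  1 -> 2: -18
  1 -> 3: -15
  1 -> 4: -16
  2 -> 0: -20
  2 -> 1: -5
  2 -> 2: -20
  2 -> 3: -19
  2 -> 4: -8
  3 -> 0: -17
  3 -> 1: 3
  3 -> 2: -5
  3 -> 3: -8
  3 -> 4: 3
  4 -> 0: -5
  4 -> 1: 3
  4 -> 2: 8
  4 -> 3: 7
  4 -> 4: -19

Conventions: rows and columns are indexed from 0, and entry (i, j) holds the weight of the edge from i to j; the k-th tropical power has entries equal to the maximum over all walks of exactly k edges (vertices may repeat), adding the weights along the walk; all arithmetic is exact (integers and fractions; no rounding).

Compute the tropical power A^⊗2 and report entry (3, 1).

A^⊗2:
  [10, 9, -9, -7, -9]
  [0, -1, -8, -9, -12]
  [-10, -5, 0, -1, -16]
  [-2, 6, 11, 10, -5]
  [0, 10, 2, -1, 10]
Key observation: the optimum is the walk 3->4->1, with weight 3 + 3 = 6.
Optimal value attained by: walk 3->4->1.
Answer: (A^⊗2)[3][1] = 6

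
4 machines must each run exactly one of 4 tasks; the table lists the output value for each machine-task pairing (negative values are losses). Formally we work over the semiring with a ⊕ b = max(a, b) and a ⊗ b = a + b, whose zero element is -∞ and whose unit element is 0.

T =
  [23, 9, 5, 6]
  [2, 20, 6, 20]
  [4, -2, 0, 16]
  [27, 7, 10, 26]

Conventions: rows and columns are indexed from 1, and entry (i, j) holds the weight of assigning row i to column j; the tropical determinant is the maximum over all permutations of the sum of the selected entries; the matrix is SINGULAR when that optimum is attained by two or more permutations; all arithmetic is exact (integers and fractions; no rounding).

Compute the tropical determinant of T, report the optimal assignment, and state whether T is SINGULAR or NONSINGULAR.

σ = (1, 2, 3, 4): 23 + 20 + 0 + 26 = 69
σ = (1, 2, 4, 3): 23 + 20 + 16 + 10 = 69
σ = (1, 3, 2, 4): 23 + 6 + (-2) + 26 = 53
σ = (1, 3, 4, 2): 23 + 6 + 16 + 7 = 52
σ = (1, 4, 2, 3): 23 + 20 + (-2) + 10 = 51
σ = (1, 4, 3, 2): 23 + 20 + 0 + 7 = 50
σ = (2, 1, 3, 4): 9 + 2 + 0 + 26 = 37
σ = (2, 1, 4, 3): 9 + 2 + 16 + 10 = 37
σ = (2, 3, 1, 4): 9 + 6 + 4 + 26 = 45
σ = (2, 3, 4, 1): 9 + 6 + 16 + 27 = 58
σ = (2, 4, 1, 3): 9 + 20 + 4 + 10 = 43
σ = (2, 4, 3, 1): 9 + 20 + 0 + 27 = 56
σ = (3, 1, 2, 4): 5 + 2 + (-2) + 26 = 31
σ = (3, 1, 4, 2): 5 + 2 + 16 + 7 = 30
σ = (3, 2, 1, 4): 5 + 20 + 4 + 26 = 55
σ = (3, 2, 4, 1): 5 + 20 + 16 + 27 = 68
σ = (3, 4, 1, 2): 5 + 20 + 4 + 7 = 36
σ = (3, 4, 2, 1): 5 + 20 + (-2) + 27 = 50
σ = (4, 1, 2, 3): 6 + 2 + (-2) + 10 = 16
σ = (4, 1, 3, 2): 6 + 2 + 0 + 7 = 15
σ = (4, 2, 1, 3): 6 + 20 + 4 + 10 = 40
σ = (4, 2, 3, 1): 6 + 20 + 0 + 27 = 53
σ = (4, 3, 1, 2): 6 + 6 + 4 + 7 = 23
σ = (4, 3, 2, 1): 6 + 6 + (-2) + 27 = 37
Optimal value attained by: σ = (1, 2, 3, 4).
Answer: det⊕(T) = 69; verdict: SINGULAR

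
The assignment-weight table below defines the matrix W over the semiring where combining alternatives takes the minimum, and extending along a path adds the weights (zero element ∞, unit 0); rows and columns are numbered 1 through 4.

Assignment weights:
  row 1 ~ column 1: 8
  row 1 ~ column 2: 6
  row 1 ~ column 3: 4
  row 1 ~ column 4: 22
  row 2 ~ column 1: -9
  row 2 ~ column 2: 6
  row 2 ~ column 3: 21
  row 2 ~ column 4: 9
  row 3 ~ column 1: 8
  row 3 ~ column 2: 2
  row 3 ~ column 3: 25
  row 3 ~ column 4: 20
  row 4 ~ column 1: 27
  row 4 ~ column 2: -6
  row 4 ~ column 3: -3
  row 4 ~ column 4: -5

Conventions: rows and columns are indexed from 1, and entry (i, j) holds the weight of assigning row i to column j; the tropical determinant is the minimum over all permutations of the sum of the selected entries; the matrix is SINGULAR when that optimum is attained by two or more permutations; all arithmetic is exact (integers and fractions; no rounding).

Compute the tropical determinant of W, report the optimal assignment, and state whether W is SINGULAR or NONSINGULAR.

σ = (1, 2, 3, 4): 8 + 6 + 25 + (-5) = 34
σ = (1, 2, 4, 3): 8 + 6 + 20 + (-3) = 31
σ = (1, 3, 2, 4): 8 + 21 + 2 + (-5) = 26
σ = (1, 3, 4, 2): 8 + 21 + 20 + (-6) = 43
σ = (1, 4, 2, 3): 8 + 9 + 2 + (-3) = 16
σ = (1, 4, 3, 2): 8 + 9 + 25 + (-6) = 36
σ = (2, 1, 3, 4): 6 + (-9) + 25 + (-5) = 17
σ = (2, 1, 4, 3): 6 + (-9) + 20 + (-3) = 14
σ = (2, 3, 1, 4): 6 + 21 + 8 + (-5) = 30
σ = (2, 3, 4, 1): 6 + 21 + 20 + 27 = 74
σ = (2, 4, 1, 3): 6 + 9 + 8 + (-3) = 20
σ = (2, 4, 3, 1): 6 + 9 + 25 + 27 = 67
σ = (3, 1, 2, 4): 4 + (-9) + 2 + (-5) = -8
σ = (3, 1, 4, 2): 4 + (-9) + 20 + (-6) = 9
σ = (3, 2, 1, 4): 4 + 6 + 8 + (-5) = 13
σ = (3, 2, 4, 1): 4 + 6 + 20 + 27 = 57
σ = (3, 4, 1, 2): 4 + 9 + 8 + (-6) = 15
σ = (3, 4, 2, 1): 4 + 9 + 2 + 27 = 42
σ = (4, 1, 2, 3): 22 + (-9) + 2 + (-3) = 12
σ = (4, 1, 3, 2): 22 + (-9) + 25 + (-6) = 32
σ = (4, 2, 1, 3): 22 + 6 + 8 + (-3) = 33
σ = (4, 2, 3, 1): 22 + 6 + 25 + 27 = 80
σ = (4, 3, 1, 2): 22 + 21 + 8 + (-6) = 45
σ = (4, 3, 2, 1): 22 + 21 + 2 + 27 = 72
Optimal value attained by: σ = (3, 1, 2, 4).
Answer: det⊕(W) = -8; verdict: NONSINGULAR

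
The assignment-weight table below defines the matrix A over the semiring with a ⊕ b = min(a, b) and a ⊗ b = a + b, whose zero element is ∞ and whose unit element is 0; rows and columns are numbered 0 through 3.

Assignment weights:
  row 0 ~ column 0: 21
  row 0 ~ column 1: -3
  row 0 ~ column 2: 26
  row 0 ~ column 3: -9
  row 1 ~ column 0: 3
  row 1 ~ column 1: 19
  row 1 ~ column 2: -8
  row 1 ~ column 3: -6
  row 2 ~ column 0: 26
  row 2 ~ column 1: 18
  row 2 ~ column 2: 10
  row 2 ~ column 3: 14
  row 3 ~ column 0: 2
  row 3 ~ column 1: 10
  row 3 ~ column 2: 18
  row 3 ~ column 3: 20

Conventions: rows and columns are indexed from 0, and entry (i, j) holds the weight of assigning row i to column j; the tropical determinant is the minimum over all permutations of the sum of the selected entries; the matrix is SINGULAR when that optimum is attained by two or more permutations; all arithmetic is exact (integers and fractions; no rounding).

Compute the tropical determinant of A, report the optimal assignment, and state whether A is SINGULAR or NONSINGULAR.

σ = (0, 1, 2, 3): 21 + 19 + 10 + 20 = 70
σ = (0, 1, 3, 2): 21 + 19 + 14 + 18 = 72
σ = (0, 2, 1, 3): 21 + (-8) + 18 + 20 = 51
σ = (0, 2, 3, 1): 21 + (-8) + 14 + 10 = 37
σ = (0, 3, 1, 2): 21 + (-6) + 18 + 18 = 51
σ = (0, 3, 2, 1): 21 + (-6) + 10 + 10 = 35
σ = (1, 0, 2, 3): (-3) + 3 + 10 + 20 = 30
σ = (1, 0, 3, 2): (-3) + 3 + 14 + 18 = 32
σ = (1, 2, 0, 3): (-3) + (-8) + 26 + 20 = 35
σ = (1, 2, 3, 0): (-3) + (-8) + 14 + 2 = 5
σ = (1, 3, 0, 2): (-3) + (-6) + 26 + 18 = 35
σ = (1, 3, 2, 0): (-3) + (-6) + 10 + 2 = 3
σ = (2, 0, 1, 3): 26 + 3 + 18 + 20 = 67
σ = (2, 0, 3, 1): 26 + 3 + 14 + 10 = 53
σ = (2, 1, 0, 3): 26 + 19 + 26 + 20 = 91
σ = (2, 1, 3, 0): 26 + 19 + 14 + 2 = 61
σ = (2, 3, 0, 1): 26 + (-6) + 26 + 10 = 56
σ = (2, 3, 1, 0): 26 + (-6) + 18 + 2 = 40
σ = (3, 0, 1, 2): (-9) + 3 + 18 + 18 = 30
σ = (3, 0, 2, 1): (-9) + 3 + 10 + 10 = 14
σ = (3, 1, 0, 2): (-9) + 19 + 26 + 18 = 54
σ = (3, 1, 2, 0): (-9) + 19 + 10 + 2 = 22
σ = (3, 2, 0, 1): (-9) + (-8) + 26 + 10 = 19
σ = (3, 2, 1, 0): (-9) + (-8) + 18 + 2 = 3
Optimal value attained by: σ = (1, 3, 2, 0).
Answer: det⊕(A) = 3; verdict: SINGULAR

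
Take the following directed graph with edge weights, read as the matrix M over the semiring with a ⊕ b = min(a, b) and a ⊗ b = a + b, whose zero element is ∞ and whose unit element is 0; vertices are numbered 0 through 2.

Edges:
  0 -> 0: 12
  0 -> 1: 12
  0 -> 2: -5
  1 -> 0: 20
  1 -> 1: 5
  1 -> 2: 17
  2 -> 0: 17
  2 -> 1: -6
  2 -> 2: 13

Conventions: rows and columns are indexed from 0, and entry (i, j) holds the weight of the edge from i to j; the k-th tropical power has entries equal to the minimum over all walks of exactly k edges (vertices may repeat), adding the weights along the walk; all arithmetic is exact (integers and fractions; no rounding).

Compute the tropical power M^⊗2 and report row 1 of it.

M^⊗2:
  [12, -11, 7]
  [25, 10, 15]
  [14, -1, 11]
Answer: row 1 of M^⊗2 = [25, 10, 15]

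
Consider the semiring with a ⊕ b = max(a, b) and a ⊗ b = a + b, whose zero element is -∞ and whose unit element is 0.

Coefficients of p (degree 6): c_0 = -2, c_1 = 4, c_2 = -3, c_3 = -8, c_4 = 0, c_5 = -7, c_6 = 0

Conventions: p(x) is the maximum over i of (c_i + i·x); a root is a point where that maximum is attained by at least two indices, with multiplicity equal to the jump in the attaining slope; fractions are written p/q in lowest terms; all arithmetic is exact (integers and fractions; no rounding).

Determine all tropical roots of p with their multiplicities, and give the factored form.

hull edge (i=0, c=-2) to (i=1, c=4): slope 6, span 1
hull edge (i=1, c=4) to (i=6, c=0): slope -4/5, span 5
Factored form: p(x) = 0 ⊗ (x ⊕ (-6)) ⊗ (x ⊕ 4/5) ⊗ (x ⊕ 4/5) ⊗ (x ⊕ 4/5) ⊗ (x ⊕ 4/5) ⊗ (x ⊕ 4/5)
Answer: roots = -6 (mult 1), 4/5 (mult 5)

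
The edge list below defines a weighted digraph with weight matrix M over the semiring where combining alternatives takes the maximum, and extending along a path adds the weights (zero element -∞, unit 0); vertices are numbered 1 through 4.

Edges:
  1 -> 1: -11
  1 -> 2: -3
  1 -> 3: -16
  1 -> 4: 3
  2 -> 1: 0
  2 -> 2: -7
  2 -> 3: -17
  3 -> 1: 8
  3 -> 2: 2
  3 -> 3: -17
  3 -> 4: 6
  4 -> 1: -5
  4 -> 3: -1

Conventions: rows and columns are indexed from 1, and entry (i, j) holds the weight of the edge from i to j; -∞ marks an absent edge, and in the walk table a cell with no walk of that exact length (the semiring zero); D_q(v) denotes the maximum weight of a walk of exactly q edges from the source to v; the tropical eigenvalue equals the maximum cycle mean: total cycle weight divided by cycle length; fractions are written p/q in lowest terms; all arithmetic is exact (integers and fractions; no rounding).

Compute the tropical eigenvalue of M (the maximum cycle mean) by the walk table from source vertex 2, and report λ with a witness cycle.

q=0: [-∞, 0, -∞, -∞]
q=1: [0, -7, -17, -∞]
q=2: [-7, -3, -16, 3]
q=3: [-2, -10, 2, -4]
q=4: [10, 4, -5, 8]
Optimal cycle mean attained by: cycle 1->4->3->1, total 3 + (-1) + 8, length 3.
Answer: λ = 10/3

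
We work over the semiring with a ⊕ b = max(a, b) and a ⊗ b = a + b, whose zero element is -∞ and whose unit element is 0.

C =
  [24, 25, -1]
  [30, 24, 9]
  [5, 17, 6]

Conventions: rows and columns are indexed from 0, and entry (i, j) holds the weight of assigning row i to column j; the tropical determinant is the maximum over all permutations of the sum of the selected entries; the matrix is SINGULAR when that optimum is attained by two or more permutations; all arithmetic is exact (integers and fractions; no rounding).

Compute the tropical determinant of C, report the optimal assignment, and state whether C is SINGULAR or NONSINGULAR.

σ = (0, 1, 2): 24 + 24 + 6 = 54
σ = (0, 2, 1): 24 + 9 + 17 = 50
σ = (1, 0, 2): 25 + 30 + 6 = 61
σ = (1, 2, 0): 25 + 9 + 5 = 39
σ = (2, 0, 1): (-1) + 30 + 17 = 46
σ = (2, 1, 0): (-1) + 24 + 5 = 28
Optimal value attained by: σ = (1, 0, 2).
Answer: det⊕(C) = 61; verdict: NONSINGULAR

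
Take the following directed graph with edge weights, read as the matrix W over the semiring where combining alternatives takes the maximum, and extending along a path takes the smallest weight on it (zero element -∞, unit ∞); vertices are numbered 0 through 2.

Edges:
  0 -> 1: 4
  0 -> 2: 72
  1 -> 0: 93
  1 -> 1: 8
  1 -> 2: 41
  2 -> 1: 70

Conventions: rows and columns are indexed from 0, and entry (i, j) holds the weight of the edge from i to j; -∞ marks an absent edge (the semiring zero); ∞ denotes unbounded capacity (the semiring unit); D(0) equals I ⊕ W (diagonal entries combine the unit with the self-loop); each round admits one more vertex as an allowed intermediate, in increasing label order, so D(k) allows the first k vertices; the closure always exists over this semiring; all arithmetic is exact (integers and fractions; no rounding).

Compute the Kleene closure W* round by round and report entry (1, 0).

D(0):
  [∞, 4, 72]
  [93, ∞, 41]
  [-∞, 70, ∞]
D(1):
  [∞, 4, 72]
  [93, ∞, 72]
  [-∞, 70, ∞]
D(2):
  [∞, 4, 72]
  [93, ∞, 72]
  [70, 70, ∞]
D(3):
  [∞, 70, 72]
  [93, ∞, 72]
  [70, 70, ∞]
Answer: W*[1][0] = 93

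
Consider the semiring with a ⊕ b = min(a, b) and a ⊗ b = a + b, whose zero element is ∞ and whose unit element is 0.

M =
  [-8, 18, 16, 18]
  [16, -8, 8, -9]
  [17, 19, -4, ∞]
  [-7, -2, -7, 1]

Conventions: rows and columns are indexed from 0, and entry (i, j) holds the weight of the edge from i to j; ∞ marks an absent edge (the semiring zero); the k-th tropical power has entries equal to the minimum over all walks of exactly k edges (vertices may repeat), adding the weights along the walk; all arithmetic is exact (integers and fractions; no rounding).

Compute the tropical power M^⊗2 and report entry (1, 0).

M^⊗2:
  [-16, 10, 8, 9]
  [-16, -16, -16, -17]
  [9, 11, -8, 10]
  [-15, -10, -11, -11]
Key observation: the optimum is the walk 1->3->0, with weight (-9) + (-7) = -16.
Optimal value attained by: walk 1->3->0.
Answer: (M^⊗2)[1][0] = -16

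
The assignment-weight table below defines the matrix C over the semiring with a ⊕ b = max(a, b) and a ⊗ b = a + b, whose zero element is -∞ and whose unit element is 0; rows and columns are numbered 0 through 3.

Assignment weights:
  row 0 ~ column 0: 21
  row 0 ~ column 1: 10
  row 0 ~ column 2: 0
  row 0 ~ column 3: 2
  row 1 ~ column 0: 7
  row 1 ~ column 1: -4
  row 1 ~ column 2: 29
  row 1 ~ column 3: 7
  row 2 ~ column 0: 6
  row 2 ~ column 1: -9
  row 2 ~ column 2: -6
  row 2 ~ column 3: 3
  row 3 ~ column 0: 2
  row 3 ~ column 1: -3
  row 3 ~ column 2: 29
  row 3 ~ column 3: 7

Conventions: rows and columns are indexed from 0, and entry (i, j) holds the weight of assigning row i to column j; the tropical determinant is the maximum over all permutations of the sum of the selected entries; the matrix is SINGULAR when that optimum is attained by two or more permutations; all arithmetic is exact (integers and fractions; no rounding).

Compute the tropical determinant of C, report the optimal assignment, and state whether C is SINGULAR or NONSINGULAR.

σ = (0, 1, 2, 3): 21 + (-4) + (-6) + 7 = 18
σ = (0, 1, 3, 2): 21 + (-4) + 3 + 29 = 49
σ = (0, 2, 1, 3): 21 + 29 + (-9) + 7 = 48
σ = (0, 2, 3, 1): 21 + 29 + 3 + (-3) = 50
σ = (0, 3, 1, 2): 21 + 7 + (-9) + 29 = 48
σ = (0, 3, 2, 1): 21 + 7 + (-6) + (-3) = 19
σ = (1, 0, 2, 3): 10 + 7 + (-6) + 7 = 18
σ = (1, 0, 3, 2): 10 + 7 + 3 + 29 = 49
σ = (1, 2, 0, 3): 10 + 29 + 6 + 7 = 52
σ = (1, 2, 3, 0): 10 + 29 + 3 + 2 = 44
σ = (1, 3, 0, 2): 10 + 7 + 6 + 29 = 52
σ = (1, 3, 2, 0): 10 + 7 + (-6) + 2 = 13
σ = (2, 0, 1, 3): 0 + 7 + (-9) + 7 = 5
σ = (2, 0, 3, 1): 0 + 7 + 3 + (-3) = 7
σ = (2, 1, 0, 3): 0 + (-4) + 6 + 7 = 9
σ = (2, 1, 3, 0): 0 + (-4) + 3 + 2 = 1
σ = (2, 3, 0, 1): 0 + 7 + 6 + (-3) = 10
σ = (2, 3, 1, 0): 0 + 7 + (-9) + 2 = 0
σ = (3, 0, 1, 2): 2 + 7 + (-9) + 29 = 29
σ = (3, 0, 2, 1): 2 + 7 + (-6) + (-3) = 0
σ = (3, 1, 0, 2): 2 + (-4) + 6 + 29 = 33
σ = (3, 1, 2, 0): 2 + (-4) + (-6) + 2 = -6
σ = (3, 2, 0, 1): 2 + 29 + 6 + (-3) = 34
σ = (3, 2, 1, 0): 2 + 29 + (-9) + 2 = 24
Optimal value attained by: σ = (1, 2, 0, 3).
Answer: det⊕(C) = 52; verdict: SINGULAR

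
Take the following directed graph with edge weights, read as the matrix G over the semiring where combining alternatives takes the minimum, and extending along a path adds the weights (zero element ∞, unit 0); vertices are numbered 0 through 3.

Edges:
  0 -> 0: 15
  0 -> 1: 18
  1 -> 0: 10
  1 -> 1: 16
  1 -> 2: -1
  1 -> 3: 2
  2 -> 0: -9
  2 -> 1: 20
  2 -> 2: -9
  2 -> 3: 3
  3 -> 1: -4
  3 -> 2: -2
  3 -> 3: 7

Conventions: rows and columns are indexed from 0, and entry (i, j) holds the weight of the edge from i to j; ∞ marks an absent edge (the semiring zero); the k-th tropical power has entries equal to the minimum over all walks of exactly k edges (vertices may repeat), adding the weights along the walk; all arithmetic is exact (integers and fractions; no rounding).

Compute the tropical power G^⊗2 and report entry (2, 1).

G^⊗2:
  [28, 33, 17, 20]
  [-10, -2, -10, 2]
  [-18, -1, -18, -6]
  [-11, 3, -11, -2]
Key observation: the optimum is the walk 2->3->1, with weight 3 + (-4) = -1.
Optimal value attained by: walk 2->3->1.
Answer: (G^⊗2)[2][1] = -1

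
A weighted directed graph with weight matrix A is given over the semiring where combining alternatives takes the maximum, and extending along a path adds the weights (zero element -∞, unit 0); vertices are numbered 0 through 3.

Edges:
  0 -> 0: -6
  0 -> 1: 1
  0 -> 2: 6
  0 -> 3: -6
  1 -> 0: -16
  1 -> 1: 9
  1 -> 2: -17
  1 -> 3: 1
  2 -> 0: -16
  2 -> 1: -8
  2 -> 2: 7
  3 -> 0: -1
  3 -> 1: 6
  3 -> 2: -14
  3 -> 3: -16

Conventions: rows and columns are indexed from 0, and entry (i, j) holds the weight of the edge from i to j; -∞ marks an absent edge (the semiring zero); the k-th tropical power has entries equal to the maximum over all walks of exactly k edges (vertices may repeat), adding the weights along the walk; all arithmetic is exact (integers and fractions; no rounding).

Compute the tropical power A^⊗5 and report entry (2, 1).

A^⊗2:
  [-7, 10, 13, 2]
  [0, 18, -8, 10]
  [-9, 1, 14, -7]
  [-7, 15, 5, 7]
A^⊗3:
  [1, 19, 20, 11]
  [9, 27, 6, 19]
  [-2, 10, 21, 2]
  [6, 24, 12, 16]
A^⊗4:
  [10, 28, 27, 20]
  [18, 36, 15, 28]
  [5, 19, 28, 11]
  [15, 33, 19, 25]
A^⊗5:
  [19, 37, 34, 29]
  [27, 45, 24, 37]
  [12, 28, 35, 20]
  [24, 42, 26, 34]
Key observation: the optimum is the walk 2->1->1->1->1->1, with weight (-8) + 9 + 9 + 9 + 9 = 28.
Optimal value attained by: walk 2->1->1->1->1->1.
Answer: (A^⊗5)[2][1] = 28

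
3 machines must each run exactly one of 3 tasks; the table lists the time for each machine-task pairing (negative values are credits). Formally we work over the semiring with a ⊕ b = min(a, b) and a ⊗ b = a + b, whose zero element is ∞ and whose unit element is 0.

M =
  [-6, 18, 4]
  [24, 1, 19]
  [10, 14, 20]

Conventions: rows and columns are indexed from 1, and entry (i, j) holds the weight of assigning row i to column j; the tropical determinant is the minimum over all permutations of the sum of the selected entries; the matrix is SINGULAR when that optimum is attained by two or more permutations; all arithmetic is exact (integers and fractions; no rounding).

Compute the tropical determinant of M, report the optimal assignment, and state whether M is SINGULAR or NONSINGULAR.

σ = (1, 2, 3): (-6) + 1 + 20 = 15
σ = (1, 3, 2): (-6) + 19 + 14 = 27
σ = (2, 1, 3): 18 + 24 + 20 = 62
σ = (2, 3, 1): 18 + 19 + 10 = 47
σ = (3, 1, 2): 4 + 24 + 14 = 42
σ = (3, 2, 1): 4 + 1 + 10 = 15
Optimal value attained by: σ = (1, 2, 3).
Answer: det⊕(M) = 15; verdict: SINGULAR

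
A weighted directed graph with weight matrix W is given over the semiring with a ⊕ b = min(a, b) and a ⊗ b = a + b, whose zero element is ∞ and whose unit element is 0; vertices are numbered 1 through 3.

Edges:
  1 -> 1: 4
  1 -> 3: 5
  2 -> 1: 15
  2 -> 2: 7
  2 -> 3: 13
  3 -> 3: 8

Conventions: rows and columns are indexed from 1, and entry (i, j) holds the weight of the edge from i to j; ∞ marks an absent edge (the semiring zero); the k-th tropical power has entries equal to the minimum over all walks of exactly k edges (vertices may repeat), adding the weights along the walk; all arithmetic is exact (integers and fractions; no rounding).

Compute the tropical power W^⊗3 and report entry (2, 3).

W^⊗2:
  [8, ∞, 9]
  [19, 14, 20]
  [∞, ∞, 16]
W^⊗3:
  [12, ∞, 13]
  [23, 21, 24]
  [∞, ∞, 24]
Key observation: the optimum is the walk 2->1->1->3, with weight 15 + 4 + 5 = 24.
Optimal value attained by: walk 2->1->1->3.
Answer: (W^⊗3)[2][3] = 24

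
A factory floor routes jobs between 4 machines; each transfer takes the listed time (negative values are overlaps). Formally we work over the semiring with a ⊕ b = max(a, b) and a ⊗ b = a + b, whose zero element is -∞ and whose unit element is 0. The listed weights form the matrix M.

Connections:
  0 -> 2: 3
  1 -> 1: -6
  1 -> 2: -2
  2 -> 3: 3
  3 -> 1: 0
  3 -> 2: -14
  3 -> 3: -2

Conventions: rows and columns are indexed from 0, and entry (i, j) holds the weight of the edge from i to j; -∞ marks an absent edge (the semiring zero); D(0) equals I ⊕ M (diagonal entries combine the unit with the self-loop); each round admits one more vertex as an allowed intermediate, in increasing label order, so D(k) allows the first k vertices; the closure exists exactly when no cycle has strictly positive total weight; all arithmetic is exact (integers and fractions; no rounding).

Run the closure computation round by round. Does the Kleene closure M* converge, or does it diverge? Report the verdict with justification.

D(0):
  [0, -∞, 3, -∞]
  [-∞, 0, -2, -∞]
  [-∞, -∞, 0, 3]
  [-∞, 0, -14, 0]
D(1):
  [0, -∞, 3, -∞]
  [-∞, 0, -2, -∞]
  [-∞, -∞, 0, 3]
  [-∞, 0, -14, 0]
D(2):
  [0, -∞, 3, -∞]
  [-∞, 0, -2, -∞]
  [-∞, -∞, 0, 3]
  [-∞, 0, -2, 0]
Detection: at round 3, diagonal entry (3, 3) turns strictly positive.
Key observation: the cycle 3->1->2->3 has total weight 0 + (-2) + 3, which is strictly positive.
Answer: DIVERGES — positive cycle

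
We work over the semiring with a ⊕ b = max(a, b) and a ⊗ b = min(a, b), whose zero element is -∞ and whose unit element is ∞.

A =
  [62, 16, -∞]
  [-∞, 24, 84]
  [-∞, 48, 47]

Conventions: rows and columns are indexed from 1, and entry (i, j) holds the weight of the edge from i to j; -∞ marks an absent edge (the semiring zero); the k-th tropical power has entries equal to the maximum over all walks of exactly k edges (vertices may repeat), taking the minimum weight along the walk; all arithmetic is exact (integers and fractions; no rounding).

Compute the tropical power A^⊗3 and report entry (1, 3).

A^⊗2:
  [62, 16, 16]
  [-∞, 48, 47]
  [-∞, 47, 48]
A^⊗3:
  [62, 16, 16]
  [-∞, 47, 48]
  [-∞, 48, 47]
Key observation: the optimum is the walk 1->1->2->3, with weight 62 min 16 min 84 = 16.
Optimal value attained by: walk 1->1->2->3.
Answer: (A^⊗3)[1][3] = 16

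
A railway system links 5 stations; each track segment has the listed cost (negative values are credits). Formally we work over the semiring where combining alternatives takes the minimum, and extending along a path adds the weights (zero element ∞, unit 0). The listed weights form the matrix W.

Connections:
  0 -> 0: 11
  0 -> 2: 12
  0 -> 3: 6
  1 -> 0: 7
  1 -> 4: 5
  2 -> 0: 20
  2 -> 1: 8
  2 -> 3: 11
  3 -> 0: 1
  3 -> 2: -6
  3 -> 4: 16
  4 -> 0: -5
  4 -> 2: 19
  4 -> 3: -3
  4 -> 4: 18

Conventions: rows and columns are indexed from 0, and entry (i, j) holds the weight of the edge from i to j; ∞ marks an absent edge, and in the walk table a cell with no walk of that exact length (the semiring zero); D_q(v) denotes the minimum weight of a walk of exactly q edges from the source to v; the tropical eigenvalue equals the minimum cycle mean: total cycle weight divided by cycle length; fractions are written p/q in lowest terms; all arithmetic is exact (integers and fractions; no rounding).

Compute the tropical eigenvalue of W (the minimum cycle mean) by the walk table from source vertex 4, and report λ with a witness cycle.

q=0: [∞, ∞, ∞, ∞, 0]
q=1: [-5, ∞, 19, -3, 18]
q=2: [-2, 27, -9, 1, 13]
q=3: [2, -1, -5, 2, 17]
q=4: [3, 3, -4, 6, 4]
q=5: [-1, 4, 0, 1, 8]
Optimal cycle mean attained by: cycle 1->4->3->2->1, total 5 + (-3) + (-6) + 8, length 4.
Answer: λ = 1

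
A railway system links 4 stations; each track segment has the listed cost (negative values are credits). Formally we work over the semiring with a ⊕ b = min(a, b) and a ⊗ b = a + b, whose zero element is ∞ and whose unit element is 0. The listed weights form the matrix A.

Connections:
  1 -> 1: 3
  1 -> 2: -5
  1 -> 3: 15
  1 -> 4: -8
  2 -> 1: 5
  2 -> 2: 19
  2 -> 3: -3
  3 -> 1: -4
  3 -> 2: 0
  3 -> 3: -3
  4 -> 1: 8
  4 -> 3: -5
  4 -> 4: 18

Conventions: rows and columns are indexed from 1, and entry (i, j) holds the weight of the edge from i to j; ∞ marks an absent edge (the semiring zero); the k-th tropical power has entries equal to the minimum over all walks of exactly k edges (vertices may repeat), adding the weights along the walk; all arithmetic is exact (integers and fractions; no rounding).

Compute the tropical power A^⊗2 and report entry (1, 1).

A^⊗2:
  [0, -2, -13, -5]
  [-7, -3, -6, -3]
  [-7, -9, -6, -12]
  [-9, -5, -8, 0]
Key observation: the optimum is the walk 1->2->1, with weight (-5) + 5 = 0.
Optimal value attained by: walk 1->2->1.
Answer: (A^⊗2)[1][1] = 0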